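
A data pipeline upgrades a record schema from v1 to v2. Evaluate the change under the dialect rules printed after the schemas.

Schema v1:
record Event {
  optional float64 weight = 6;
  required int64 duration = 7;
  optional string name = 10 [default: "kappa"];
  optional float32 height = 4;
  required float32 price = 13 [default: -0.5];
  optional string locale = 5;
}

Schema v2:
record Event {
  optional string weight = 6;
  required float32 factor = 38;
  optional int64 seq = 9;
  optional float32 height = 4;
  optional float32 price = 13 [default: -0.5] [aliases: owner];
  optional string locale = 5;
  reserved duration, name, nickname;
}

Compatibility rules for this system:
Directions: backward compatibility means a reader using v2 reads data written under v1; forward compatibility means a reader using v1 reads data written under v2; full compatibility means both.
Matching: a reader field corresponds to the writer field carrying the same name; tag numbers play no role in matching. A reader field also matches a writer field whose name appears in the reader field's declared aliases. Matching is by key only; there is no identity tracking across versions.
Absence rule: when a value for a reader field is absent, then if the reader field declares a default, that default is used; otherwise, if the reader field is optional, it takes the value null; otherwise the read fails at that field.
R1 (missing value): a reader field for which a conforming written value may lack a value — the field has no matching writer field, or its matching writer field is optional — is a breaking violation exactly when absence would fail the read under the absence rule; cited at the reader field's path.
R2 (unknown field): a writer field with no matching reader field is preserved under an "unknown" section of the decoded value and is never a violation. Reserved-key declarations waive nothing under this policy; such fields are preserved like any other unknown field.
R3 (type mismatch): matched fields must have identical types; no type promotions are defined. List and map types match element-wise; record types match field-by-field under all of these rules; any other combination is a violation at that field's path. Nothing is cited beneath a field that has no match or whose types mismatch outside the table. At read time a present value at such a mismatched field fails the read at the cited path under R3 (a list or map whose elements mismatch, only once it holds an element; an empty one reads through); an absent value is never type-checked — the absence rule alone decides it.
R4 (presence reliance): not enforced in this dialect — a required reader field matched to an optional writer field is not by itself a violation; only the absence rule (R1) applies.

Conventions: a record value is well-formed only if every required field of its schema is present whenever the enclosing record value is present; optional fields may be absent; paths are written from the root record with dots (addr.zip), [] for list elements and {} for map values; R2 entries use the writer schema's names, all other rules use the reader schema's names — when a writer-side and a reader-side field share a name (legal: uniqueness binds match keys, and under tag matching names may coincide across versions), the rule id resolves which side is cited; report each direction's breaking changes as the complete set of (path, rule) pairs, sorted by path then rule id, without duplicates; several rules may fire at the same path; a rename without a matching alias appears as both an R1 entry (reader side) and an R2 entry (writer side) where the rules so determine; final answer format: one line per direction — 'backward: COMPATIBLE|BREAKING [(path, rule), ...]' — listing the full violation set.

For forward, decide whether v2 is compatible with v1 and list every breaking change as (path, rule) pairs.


each type pair in Event: writer, then reader
forward pass over Event, reader schema v1, writer schema v2:
  string -> float64, writer optional: weight aligns to weight
  duration: no writer match
  name: no writer match
  float32 -> float32, writer optional: height aligns to height
  float32 -> float32, writer optional: price aligns to price
  string -> string, writer optional: locale aligns to locale
  writer field factor has no reader counterpart
  writer field seq has no reader counterpart
  breaking: (duration, R1)
  breaking: (weight, R3)
  => forward verdict for Event: BREAKING, 2 violation(s)
ruling out the remaining Event differences:
  added field seq to record Event: optional int64, tag 9 (in v2 it sits immediately before height) -> triggers nothing under Event's printed rules — same verdict
  removed field name from record Event (its key "name" joins the reserved list) -> triggers nothing under Event's printed rules — same verdict
  field price in record Event: required changed to optional -> triggers nothing under Event's printed rules — same verdict
  added field factor to record Event: required float32, tag 38 (in v2 it sits immediately before height) -> its effect on Event is confined to the backward direction, not asked

forward: BREAKING [(duration, R1), (weight, R3)]


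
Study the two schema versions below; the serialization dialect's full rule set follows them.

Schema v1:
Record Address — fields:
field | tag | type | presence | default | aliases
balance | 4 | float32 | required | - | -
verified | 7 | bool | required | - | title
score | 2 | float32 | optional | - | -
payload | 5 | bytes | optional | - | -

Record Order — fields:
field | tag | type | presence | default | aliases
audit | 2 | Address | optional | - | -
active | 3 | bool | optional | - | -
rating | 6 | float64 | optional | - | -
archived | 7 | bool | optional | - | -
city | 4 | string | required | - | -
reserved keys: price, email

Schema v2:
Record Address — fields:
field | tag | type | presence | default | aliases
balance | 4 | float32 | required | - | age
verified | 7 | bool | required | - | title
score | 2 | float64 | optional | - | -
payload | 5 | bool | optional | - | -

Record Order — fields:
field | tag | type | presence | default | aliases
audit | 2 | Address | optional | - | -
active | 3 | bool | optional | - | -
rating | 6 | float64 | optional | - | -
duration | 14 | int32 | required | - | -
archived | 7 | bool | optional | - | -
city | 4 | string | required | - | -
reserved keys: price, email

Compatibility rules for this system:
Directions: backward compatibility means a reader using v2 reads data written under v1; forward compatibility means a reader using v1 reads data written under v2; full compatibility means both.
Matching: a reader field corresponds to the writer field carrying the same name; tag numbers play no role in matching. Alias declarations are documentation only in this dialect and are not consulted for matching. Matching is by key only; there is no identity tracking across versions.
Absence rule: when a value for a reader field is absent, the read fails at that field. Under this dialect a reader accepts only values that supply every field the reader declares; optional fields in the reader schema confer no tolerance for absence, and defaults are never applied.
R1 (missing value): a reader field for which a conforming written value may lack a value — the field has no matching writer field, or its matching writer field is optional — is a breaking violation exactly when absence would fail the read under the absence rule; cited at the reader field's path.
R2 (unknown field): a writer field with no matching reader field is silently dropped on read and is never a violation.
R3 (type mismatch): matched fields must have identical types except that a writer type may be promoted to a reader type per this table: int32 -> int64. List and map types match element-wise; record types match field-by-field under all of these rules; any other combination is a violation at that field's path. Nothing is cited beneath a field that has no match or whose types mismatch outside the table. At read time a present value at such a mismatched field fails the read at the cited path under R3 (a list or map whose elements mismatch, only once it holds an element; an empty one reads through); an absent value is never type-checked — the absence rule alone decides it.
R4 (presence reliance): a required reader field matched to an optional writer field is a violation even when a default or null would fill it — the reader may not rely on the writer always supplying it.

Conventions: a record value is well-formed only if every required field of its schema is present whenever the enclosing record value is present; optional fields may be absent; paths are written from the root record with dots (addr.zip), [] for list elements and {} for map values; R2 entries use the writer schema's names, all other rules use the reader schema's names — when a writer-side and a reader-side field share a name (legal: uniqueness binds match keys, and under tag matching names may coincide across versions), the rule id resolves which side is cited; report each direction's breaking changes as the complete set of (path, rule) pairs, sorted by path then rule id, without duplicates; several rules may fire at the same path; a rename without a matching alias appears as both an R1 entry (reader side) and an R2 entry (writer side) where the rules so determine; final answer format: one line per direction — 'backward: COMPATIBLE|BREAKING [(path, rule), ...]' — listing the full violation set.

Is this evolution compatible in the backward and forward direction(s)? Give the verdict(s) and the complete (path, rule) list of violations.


in Order below, arrows point writer -> reader
backward for Order (reader v2, writer v1):
  audit: Address -> Address, writer optional; from audit
  active: bool -> bool, writer optional; from active
  rating: float64 -> float64, writer optional; from rating
  duration: no writer-side match
  archived: bool -> bool, writer optional; from archived
  city: string -> string, writer required; from city
  audit.balance: float32 -> float32, writer required; from audit.balance
  audit.verified: bool -> bool, writer required; from audit.verified
  audit.score: float32 -> float64, writer optional; from audit.score
  audit.payload: bytes -> bool, writer optional; from audit.payload
  rule R1 violated at active
  rule R1 violated at archived
  rule R1 violated at audit
  rule R1 violated at audit.payload
  rule R3 violated at audit.payload
  rule R1 violated at audit.score
  rule R3 violated at audit.score
  rule R1 violated at duration
  rule R1 violated at rating
  backward on Order therefore BREAKING (9)
forward for Order (reader v1, writer v2):
  audit: Address -> Address, writer optional; from audit
  active: bool -> bool, writer optional; from active
  rating: float64 -> float64, writer optional; from rating
  archived: bool -> bool, writer optional; from archived
  city: string -> string, writer required; from city
  duration (writer side), unknown to reader
  audit.balance: float32 -> float32, writer required; from audit.balance
  audit.verified: bool -> bool, writer required; from audit.verified
  audit.score: float64 -> float32, writer optional; from audit.score
  audit.payload: bool -> bytes, writer optional; from audit.payload
  rule R1 violated at active
  rule R1 violated at archived
  rule R1 violated at audit
  rule R1 violated at audit.payload
  rule R3 violated at audit.payload
  rule R1 violated at audit.score
  rule R3 violated at audit.score
  rule R1 violated at rating
  forward on Order therefore BREAKING (8)

backward: BREAKING [(active, R1), (archived, R1), (audit, R1), (audit.payload, R1), (audit.payload, R3), (audit.score, R1), (audit.score, R3), (duration, R1), (rating, R1)]; forward: BREAKING [(active, R1), (archived, R1), (audit, R1), (audit.payload, R1), (audit.payload, R3), (audit.score, R1), (audit.score, R3), (rating, R1)]


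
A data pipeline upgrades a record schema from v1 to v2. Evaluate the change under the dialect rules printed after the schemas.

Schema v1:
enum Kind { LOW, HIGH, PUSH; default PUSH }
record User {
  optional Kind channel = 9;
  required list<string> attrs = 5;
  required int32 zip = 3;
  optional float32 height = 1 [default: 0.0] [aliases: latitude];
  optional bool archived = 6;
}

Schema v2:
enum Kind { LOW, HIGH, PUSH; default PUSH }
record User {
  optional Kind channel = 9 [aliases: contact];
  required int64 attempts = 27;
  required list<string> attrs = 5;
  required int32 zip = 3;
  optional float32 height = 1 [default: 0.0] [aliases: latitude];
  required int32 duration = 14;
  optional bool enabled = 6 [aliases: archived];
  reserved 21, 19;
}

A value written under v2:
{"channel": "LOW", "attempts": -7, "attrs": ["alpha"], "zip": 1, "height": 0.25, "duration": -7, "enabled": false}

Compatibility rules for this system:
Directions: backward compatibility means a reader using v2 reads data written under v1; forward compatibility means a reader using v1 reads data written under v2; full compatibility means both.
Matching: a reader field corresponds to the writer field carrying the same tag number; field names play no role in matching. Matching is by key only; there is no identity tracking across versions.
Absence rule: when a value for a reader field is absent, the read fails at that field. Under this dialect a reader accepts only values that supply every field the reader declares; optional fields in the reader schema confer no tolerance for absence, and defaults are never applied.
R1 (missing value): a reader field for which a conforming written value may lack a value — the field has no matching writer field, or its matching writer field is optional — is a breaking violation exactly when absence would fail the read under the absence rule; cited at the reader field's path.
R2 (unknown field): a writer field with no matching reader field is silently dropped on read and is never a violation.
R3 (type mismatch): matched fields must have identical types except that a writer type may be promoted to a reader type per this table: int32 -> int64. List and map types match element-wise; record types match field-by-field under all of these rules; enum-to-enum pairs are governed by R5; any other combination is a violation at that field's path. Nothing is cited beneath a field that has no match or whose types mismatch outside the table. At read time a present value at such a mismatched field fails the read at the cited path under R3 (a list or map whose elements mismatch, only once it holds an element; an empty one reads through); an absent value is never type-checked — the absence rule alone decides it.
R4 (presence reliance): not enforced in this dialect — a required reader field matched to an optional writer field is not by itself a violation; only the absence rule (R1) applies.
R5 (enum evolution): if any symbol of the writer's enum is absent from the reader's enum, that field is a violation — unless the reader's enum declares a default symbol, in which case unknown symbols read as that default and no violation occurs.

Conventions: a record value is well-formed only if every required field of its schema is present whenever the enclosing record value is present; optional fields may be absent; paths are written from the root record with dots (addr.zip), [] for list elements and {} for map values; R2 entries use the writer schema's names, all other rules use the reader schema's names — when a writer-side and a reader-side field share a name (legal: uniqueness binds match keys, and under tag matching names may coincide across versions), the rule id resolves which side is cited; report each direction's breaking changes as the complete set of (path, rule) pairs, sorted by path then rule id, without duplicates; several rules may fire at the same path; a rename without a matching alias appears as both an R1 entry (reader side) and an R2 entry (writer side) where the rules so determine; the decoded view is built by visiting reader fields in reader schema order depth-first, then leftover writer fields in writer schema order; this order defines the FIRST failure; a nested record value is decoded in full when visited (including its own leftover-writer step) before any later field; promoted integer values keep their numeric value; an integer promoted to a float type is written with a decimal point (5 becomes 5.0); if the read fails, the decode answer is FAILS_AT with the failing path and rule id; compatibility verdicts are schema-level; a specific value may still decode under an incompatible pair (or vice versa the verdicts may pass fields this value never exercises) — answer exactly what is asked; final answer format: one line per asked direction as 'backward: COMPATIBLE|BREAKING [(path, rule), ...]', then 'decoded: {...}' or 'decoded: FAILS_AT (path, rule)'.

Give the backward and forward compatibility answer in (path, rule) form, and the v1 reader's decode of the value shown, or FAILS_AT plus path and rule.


each type pair in User: writer, then reader
backward analysis of User with v2 as reader and v1 as writer:
  channel <- channel (Kind -> Kind, writer optional)
  attempts: no writer-side match
  attrs <- attrs (list<string> -> list<string>, writer required)
  zip <- zip (int32 -> int32, writer required)
  height <- height (float32 -> float32, writer optional)
  duration: no writer-side match
  enabled <- archived (bool -> bool, writer optional)
  R1 fires at attempts
  R1 fires at channel
  R1 fires at duration
  R1 fires at enabled
  R1 fires at height
  => 5 violation(s): backward is BREAKING for User
forward analysis of User with v1 as reader and v2 as writer:
  channel <- channel (Kind -> Kind, writer optional)
  attrs <- attrs (list<string> -> list<string>, writer required)
  zip <- zip (int32 -> int32, writer required)
  height <- height (float32 -> float32, writer optional)
  archived <- enabled (bool -> bool, writer optional)
  writer attempts: unknown to reader
  writer duration: unknown to reader
  R1 fires at archived
  R1 fires at channel
  R1 fires at height
  => 3 violation(s): forward is BREAKING for User
decoding the User value with the v1 reader:
  channel := "LOW"
  attrs := ["alpha"]
  zip := 1
  height := 0.25
  archived := false (from writer enabled)
  writer attempts: unknown -> dropped
  writer duration: unknown -> dropped
  => decoded: {"channel": "LOW", "attrs": ["alpha"], "zip": 1, "height": 0.25, "archived": false}

backward: BREAKING [(attempts, R1), (channel, R1), (duration, R1), (enabled, R1), (height, R1)]; forward: BREAKING [(archived, R1), (channel, R1), (height, R1)]; decoded: {"channel": "LOW", "attrs": ["alpha"], "zip": 1, "height": 0.25, "archived": false}


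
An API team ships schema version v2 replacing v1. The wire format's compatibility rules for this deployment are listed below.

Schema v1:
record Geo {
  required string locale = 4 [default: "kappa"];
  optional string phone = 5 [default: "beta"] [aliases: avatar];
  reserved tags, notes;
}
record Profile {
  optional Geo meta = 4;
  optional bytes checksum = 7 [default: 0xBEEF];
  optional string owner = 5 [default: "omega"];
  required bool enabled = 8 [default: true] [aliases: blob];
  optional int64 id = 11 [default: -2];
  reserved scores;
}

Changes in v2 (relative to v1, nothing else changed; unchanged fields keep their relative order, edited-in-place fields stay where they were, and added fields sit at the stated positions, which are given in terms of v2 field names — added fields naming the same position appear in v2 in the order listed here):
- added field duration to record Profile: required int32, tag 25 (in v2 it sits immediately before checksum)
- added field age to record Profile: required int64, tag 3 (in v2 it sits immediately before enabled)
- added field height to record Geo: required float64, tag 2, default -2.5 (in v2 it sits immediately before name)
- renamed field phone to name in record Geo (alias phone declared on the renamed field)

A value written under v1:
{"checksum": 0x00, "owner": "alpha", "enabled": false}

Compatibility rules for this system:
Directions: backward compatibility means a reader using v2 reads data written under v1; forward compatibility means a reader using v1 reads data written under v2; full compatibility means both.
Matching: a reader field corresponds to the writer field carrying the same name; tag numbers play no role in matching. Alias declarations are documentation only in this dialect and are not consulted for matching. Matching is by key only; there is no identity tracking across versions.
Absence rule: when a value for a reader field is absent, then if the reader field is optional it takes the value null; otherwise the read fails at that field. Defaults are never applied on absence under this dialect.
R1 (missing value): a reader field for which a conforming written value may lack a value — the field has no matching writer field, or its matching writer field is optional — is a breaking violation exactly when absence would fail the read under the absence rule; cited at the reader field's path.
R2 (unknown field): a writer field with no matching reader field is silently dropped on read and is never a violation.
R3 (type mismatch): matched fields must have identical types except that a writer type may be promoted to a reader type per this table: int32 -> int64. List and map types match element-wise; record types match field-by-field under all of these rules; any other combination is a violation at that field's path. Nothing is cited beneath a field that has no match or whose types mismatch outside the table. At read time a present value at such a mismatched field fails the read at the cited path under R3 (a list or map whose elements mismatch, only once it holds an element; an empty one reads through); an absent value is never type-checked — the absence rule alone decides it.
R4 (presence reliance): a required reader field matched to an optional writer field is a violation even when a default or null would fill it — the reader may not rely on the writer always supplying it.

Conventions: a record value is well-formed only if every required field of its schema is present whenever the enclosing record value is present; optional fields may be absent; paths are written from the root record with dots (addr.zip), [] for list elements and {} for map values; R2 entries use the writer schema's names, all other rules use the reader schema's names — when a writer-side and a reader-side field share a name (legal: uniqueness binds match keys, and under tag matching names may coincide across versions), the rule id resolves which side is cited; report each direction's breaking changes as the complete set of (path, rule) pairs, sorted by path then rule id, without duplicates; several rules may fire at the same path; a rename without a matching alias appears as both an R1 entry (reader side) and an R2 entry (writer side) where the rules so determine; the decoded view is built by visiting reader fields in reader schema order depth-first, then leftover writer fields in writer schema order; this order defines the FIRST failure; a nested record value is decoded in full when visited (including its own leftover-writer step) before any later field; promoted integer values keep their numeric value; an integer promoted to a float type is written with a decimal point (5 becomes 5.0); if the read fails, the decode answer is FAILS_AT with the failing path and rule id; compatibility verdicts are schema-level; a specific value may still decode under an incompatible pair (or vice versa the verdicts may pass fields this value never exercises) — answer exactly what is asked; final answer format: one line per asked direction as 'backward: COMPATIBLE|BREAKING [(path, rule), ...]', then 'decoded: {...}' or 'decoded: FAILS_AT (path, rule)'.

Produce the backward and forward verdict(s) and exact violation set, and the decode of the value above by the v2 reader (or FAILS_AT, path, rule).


backward: BREAKING [(age, R1), (duration, R1), (meta.height, R1)]; forward: COMPATIBLE []; decoded: FAILS_AT (duration, R1)

arrows below run writer -> reader for Profile
backward for Profile (reader v2, writer v1):
  meta: paired with writer meta (Geo -> Geo; writer optional)
  duration has no writer counterpart
  checksum: paired with writer checksum (bytes -> bytes; writer optional)
  owner: paired with writer owner (string -> string; writer optional)
  age has no writer counterpart
  enabled: paired with writer enabled (bool -> bool; writer required)
  id: paired with writer id (int64 -> int64; writer optional)
  meta.locale: paired with writer meta.locale (string -> string; writer required)
  meta.height has no writer counterpart
  meta.name has no writer counterpart
  writer field meta.phone has no reader counterpart
  breaking: (age, R1)
  breaking: (duration, R1)
  breaking: (meta.height, R1)
  => backward: BREAKING (3)
forward for Profile (reader v1, writer v2):
  meta: paired with writer meta (Geo -> Geo; writer optional)
  checksum: paired with writer checksum (bytes -> bytes; writer optional)
  owner: paired with writer owner (string -> string; writer optional)
  enabled: paired with writer enabled (bool -> bool; writer required)
  id: paired with writer id (int64 -> int64; writer optional)
  writer field duration has no reader counterpart
  writer field age has no reader counterpart
  meta.locale: paired with writer meta.locale (string -> string; writer required)
  meta.phone has no writer counterpart
  writer field meta.height has no reader counterpart
  writer field meta.name has no reader counterpart
  => forward verdict for Profile: COMPATIBLE, no violations
decode walk for Profile under reader schema v2:
  meta := null (absent, optional -> null)
  read fails at duration under R1 (no fill)
  => FAILS_AT (duration, R1)


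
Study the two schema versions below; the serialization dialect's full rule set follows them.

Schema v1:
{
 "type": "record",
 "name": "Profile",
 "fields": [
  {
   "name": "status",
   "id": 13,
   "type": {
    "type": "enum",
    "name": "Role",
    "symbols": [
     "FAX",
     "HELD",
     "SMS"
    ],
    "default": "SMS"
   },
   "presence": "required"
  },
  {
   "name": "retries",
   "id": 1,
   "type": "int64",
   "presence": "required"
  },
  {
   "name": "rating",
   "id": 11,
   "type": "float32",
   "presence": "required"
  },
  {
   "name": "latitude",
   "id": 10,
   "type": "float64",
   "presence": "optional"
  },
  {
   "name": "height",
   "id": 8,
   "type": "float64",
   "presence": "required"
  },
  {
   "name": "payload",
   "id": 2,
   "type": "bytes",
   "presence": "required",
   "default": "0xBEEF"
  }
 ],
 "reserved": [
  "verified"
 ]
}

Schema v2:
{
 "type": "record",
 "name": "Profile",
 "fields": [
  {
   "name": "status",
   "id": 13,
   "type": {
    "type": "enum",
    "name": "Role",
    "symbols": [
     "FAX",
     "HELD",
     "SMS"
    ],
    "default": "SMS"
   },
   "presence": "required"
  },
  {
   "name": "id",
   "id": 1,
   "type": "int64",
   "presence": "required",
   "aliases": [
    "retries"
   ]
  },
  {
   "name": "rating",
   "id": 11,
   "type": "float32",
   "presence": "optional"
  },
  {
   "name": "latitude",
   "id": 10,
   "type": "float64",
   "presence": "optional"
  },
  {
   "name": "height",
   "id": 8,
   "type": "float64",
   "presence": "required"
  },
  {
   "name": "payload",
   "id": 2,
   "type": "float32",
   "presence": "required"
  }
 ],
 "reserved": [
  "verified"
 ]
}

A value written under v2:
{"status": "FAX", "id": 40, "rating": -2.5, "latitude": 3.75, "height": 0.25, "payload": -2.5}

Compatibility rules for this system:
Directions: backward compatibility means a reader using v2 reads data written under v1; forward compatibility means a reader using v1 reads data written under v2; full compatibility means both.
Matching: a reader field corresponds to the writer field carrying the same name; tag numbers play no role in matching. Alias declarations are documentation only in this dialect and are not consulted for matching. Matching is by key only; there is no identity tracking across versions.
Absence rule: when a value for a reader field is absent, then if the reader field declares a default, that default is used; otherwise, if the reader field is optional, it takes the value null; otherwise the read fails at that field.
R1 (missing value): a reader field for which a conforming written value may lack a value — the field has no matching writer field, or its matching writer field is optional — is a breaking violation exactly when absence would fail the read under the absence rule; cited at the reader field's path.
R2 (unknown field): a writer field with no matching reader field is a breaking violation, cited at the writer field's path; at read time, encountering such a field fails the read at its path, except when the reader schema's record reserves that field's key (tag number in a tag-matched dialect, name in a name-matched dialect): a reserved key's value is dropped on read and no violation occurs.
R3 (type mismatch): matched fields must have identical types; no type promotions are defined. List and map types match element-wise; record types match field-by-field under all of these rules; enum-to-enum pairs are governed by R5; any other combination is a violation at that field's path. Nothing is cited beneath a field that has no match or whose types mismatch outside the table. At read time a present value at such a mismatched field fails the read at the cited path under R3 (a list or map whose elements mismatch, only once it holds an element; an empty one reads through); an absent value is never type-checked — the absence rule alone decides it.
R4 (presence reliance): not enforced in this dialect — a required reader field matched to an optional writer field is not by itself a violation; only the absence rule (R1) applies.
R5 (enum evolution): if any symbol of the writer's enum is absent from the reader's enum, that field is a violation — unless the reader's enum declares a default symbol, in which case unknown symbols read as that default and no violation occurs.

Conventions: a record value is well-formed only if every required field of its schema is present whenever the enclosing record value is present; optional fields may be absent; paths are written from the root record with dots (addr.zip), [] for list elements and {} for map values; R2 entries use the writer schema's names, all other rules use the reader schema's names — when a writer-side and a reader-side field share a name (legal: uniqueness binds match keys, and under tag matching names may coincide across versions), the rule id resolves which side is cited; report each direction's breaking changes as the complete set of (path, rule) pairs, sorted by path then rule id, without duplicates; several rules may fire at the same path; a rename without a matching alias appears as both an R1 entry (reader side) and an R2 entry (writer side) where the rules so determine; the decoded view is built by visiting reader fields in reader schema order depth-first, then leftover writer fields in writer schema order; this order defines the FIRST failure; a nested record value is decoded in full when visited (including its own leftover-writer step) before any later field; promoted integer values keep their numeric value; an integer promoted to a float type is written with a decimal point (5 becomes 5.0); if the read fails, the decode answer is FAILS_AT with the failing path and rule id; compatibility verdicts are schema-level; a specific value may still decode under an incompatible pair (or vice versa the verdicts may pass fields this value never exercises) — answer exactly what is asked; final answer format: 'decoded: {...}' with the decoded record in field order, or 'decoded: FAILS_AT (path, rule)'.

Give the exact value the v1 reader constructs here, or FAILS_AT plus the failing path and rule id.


decoded: FAILS_AT (retries, R1)

the writer's type comes first in each Profile pair
decode (reader v1):
  status := "FAX"
  read fails at retries under R1 (no fill)
  => FAILS_AT (retries, R1)
the other Profile changes do not affect what is asked:
  field payload in record Profile: type bytes changed to float32 (its default is dropped) -> a verdict-level change on Profile — the shown value reads the same
  field rating in record Profile: required changed to optional -> a verdict-level change on Profile — the shown value reads the same


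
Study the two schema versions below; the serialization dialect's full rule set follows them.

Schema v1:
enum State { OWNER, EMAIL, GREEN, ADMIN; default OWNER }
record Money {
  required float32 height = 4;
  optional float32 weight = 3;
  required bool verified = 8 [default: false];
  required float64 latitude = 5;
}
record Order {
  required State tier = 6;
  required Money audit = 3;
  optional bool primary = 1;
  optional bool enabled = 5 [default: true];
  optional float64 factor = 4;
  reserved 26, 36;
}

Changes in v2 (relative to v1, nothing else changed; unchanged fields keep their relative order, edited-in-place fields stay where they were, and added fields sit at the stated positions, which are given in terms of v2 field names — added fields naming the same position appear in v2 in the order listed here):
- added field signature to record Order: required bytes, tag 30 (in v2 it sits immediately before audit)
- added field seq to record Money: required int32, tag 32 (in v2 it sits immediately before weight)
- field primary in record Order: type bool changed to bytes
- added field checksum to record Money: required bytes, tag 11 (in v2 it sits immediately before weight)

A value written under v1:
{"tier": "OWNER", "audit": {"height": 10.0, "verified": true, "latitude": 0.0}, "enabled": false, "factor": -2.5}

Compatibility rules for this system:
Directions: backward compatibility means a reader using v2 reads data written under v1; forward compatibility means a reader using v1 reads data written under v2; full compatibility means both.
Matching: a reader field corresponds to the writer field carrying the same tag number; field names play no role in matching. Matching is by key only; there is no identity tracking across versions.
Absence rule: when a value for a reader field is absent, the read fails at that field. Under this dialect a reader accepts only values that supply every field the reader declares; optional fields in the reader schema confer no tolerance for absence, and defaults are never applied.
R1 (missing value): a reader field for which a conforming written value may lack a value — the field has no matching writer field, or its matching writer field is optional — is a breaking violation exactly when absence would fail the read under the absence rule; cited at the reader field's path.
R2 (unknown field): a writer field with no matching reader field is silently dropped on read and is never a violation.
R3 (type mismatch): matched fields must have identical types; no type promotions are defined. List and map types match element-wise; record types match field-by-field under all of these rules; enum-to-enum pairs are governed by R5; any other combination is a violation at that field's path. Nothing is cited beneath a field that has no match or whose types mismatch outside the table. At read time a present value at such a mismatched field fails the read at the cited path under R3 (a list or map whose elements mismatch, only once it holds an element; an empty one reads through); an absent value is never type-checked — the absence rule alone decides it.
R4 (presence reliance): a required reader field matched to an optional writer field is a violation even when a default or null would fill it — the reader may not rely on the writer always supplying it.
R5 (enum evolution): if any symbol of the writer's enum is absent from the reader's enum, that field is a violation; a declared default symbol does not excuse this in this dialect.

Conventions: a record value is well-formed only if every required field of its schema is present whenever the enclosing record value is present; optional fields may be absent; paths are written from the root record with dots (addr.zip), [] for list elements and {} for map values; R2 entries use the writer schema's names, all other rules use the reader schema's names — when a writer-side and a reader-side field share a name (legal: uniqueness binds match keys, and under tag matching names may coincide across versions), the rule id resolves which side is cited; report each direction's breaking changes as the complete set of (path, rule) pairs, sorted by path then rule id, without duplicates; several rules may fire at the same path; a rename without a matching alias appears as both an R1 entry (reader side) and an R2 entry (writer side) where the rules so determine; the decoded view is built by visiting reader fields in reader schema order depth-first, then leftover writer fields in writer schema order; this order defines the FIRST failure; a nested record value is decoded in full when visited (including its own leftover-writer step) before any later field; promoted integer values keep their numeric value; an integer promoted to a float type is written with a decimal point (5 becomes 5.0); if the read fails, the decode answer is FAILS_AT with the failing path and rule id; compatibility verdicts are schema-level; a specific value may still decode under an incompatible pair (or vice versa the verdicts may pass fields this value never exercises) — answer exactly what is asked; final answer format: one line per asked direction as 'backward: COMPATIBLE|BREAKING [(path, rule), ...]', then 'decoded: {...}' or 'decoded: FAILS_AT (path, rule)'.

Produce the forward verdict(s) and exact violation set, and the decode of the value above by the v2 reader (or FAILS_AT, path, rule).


forward: BREAKING [(audit.weight, R1), (enabled, R1), (factor, R1), (primary, R1), (primary, R3)]; decoded: FAILS_AT (signature, R1)

arrows below run writer -> reader for Order
forward on Order — v1 reading data written by v2:
  tier: State -> State, writer required; from tier
  audit: Money -> Money, writer required; from audit
  primary: bytes -> bool, writer optional; from primary
  enabled: bool -> bool, writer optional; from enabled
  factor: float64 -> float64, writer optional; from factor
  writer field signature has no reader counterpart
  audit.height: float32 -> float32, writer required; from audit.height
  audit.weight: float32 -> float32, writer optional; from audit.weight
  audit.verified: bool -> bool, writer required; from audit.verified
  audit.latitude: float64 -> float64, writer required; from audit.latitude
  writer field audit.seq has no reader counterpart
  writer field audit.checksum has no reader counterpart
  breaking: (audit.weight, R1)
  breaking: (enabled, R1)
  breaking: (factor, R1)
  breaking: (primary, R1)
  breaking: (primary, R3)
  => forward: BREAKING (5)
decode walk for Order under reader schema v2:
  tier := "OWNER"
  read fails at signature under R1 (no fill)
  => FAILS_AT (signature, R1)
diffs on Order not affecting the asked answer:
  added field seq to record Money: required int32, tag 32 (in v2 it sits immediately before weight) -> its effect on Order is confined to the backward direction, not asked
  added field checksum to record Money: required bytes, tag 11 (in v2 it sits immediately before weight) -> its effect on Order is confined to the backward direction, not asked


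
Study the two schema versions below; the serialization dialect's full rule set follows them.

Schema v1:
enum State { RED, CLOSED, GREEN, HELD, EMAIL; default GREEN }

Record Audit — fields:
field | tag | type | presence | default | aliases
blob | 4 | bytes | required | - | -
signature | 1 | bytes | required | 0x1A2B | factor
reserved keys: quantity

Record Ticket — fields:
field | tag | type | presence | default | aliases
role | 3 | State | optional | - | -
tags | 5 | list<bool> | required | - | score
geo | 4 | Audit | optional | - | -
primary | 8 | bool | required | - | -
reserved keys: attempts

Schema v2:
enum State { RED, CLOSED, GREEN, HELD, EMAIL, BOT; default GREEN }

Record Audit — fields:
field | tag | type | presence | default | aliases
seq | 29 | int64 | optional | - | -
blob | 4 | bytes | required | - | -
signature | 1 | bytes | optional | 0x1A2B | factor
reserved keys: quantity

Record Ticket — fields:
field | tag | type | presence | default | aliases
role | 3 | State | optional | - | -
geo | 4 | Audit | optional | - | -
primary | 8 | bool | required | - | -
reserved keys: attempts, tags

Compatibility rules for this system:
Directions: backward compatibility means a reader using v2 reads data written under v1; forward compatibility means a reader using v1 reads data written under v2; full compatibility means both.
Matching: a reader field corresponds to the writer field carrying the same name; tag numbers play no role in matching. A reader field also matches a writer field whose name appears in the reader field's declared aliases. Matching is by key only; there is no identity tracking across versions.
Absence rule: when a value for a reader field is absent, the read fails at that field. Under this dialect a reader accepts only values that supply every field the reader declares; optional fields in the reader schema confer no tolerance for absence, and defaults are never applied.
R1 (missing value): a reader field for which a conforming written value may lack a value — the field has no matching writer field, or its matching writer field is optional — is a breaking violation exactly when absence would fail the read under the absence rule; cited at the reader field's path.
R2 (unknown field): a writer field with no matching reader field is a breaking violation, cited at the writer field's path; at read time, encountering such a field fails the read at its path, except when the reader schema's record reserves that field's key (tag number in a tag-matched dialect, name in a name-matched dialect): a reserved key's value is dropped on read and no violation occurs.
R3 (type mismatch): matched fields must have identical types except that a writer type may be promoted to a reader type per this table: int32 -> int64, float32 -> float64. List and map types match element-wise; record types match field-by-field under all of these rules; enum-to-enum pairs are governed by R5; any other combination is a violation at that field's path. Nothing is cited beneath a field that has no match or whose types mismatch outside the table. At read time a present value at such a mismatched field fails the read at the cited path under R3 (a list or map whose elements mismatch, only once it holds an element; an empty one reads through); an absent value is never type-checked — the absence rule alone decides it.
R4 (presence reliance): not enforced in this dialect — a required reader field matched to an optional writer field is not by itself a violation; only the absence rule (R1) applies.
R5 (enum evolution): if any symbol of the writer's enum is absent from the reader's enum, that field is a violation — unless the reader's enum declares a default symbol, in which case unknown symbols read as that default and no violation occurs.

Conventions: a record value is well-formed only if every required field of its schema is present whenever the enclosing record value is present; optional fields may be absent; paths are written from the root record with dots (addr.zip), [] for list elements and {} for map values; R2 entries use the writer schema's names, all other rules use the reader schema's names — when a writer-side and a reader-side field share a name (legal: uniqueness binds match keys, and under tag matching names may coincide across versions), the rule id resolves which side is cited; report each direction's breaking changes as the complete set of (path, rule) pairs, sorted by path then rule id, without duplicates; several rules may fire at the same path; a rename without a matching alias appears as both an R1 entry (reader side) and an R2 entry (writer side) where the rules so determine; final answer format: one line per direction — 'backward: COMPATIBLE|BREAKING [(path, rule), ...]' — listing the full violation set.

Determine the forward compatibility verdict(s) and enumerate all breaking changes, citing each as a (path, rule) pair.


arrows below run writer -> reader for Ticket
forward on Ticket — v1 reading data written by v2:
  writer optional, State -> State: reader role maps from writer role
  tags: no writer-side match
  writer optional, Audit -> Audit: reader geo maps from writer geo
  writer required, bool -> bool: reader primary maps from writer primary
  writer required, bytes -> bytes: reader geo.blob maps from writer geo.blob
  writer optional, bytes -> bytes: reader geo.signature maps from writer geo.signature
  writer geo.seq: unknown to reader
  R1 fires at geo
  R2 fires at geo.seq
  R1 fires at geo.signature
  R1 fires at role
  R1 fires at tags
  => 5 violation(s): forward is BREAKING for Ticket
remaining Ticket differences; none change what is asked:
  enum State (field role in record Ticket): symbol BOT added -> inert for the asked Ticket verdict: nothing fires

forward: BREAKING [(geo, R1), (geo.seq, R2), (geo.signature, R1), (role, R1), (tags, R1)]
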